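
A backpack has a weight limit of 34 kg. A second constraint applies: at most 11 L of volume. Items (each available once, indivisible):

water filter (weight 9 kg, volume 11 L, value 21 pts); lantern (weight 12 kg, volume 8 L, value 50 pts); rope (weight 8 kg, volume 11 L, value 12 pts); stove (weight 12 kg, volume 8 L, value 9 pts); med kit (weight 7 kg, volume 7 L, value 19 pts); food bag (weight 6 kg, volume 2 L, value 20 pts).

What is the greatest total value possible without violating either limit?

Feasible sets respecting both limits:
- lantern+food bag: weight 18, volume 10, value 70
- lantern: weight 12, volume 8, value 50
- med kit+food bag: weight 13, volume 9, value 39
- stove+food bag: weight 18, volume 10, value 29
Best: 70 pts.

70 pts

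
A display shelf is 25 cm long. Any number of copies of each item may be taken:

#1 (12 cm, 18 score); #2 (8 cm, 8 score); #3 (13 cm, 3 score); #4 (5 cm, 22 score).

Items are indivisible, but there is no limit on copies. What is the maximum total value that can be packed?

Best value-per-unit is #4 at 22/5, and filling with it alone uses length 5×5=25. No mix of the others beats 5×22 = 110.

110 score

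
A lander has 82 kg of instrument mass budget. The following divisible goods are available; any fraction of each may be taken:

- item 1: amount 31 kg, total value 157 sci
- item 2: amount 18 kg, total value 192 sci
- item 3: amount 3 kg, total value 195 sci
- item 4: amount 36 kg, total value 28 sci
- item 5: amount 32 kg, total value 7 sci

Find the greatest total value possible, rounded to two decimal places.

Take in order of value per unit:
- item 3 (195/3 per unit): all 3 → value 195, running total 195.00
- item 2 (192/18 per unit): all 18 → value 192, running total 387.00
- item 1 (157/31 per unit): all 31 → value 157, running total 544.00
- item 4 (28/36 per unit): 30 of 36 → value 30×28/36 = 23.3333, running total 567.33
Total 567.33.

567.33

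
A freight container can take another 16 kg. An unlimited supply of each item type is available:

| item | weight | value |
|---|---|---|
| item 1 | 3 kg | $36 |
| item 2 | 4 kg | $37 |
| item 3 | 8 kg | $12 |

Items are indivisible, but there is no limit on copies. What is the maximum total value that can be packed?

$181

Best value-per-unit is item 1 at 36/3; filling with it alone gives 5×36 = 180.
Optimal mix: 4×item 1 + 1×item 2 → weight 16, value 181.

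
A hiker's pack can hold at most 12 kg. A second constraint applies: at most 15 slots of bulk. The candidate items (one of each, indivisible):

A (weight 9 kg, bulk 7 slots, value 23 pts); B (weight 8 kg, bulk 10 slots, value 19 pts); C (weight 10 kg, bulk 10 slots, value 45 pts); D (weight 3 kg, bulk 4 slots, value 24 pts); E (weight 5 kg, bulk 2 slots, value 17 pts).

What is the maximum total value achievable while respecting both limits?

47 pts

Feasible sets respecting both limits:
- A+D: weight 12, bulk 11, value 47
- C: weight 10, bulk 10, value 45
- B+D: weight 11, bulk 14, value 43
Best: 47 pts.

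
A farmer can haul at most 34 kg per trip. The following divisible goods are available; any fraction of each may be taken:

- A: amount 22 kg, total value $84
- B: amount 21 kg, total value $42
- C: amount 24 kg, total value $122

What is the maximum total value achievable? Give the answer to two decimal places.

160.18

Take in order of value per unit:
- C (122/24 per unit): all 24 → value 122, running total 122.00
- A (84/22 per unit): 10 of 22 → value 10×84/22 = 38.1818, running total 160.18
Total 160.18.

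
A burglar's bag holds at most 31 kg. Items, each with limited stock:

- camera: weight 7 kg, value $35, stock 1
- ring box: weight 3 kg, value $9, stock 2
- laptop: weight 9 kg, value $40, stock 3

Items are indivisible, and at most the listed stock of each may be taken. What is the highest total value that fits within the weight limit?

$133

Best selections within weight 31 and stock limits:
- 1×camera + 2×ring box + 2×laptop: weight 31, value 133
- 1×ring box + 3×laptop: weight 30, value 129
- 1×camera + 1×ring box + 2×laptop: weight 28, value 124
- 3×laptop: weight 27, value 120
Best: $133.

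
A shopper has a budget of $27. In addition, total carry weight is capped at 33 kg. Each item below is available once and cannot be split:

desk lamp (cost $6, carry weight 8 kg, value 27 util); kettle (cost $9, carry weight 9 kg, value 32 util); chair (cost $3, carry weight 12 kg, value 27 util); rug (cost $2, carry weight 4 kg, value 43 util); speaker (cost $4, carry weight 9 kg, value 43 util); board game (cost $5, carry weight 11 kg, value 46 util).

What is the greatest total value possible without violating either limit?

Feasible sets respecting both limits:
- kettle+rug+speaker+board game: cost 20, carry weight 33, value 164
- desk lamp+rug+speaker+board game: cost 17, carry weight 32, value 159
- desk lamp+kettle+rug+board game: cost 22, carry weight 32, value 148
- desk lamp+kettle+rug+speaker: cost 21, carry weight 30, value 145
Best: 164 util.

164 util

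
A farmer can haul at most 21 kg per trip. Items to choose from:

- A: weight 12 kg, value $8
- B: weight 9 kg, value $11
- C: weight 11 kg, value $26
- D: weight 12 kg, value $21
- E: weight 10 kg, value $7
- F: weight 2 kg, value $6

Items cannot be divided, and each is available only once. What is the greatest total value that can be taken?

Check high-value combinations within 21 kg:
- B+C: weight 9+11=20, value 11+26=37
- C+E: weight 11+10=21, value 26+7=33
- C+F: weight 11+2=13, value 26+6=32
Best: $37.

$37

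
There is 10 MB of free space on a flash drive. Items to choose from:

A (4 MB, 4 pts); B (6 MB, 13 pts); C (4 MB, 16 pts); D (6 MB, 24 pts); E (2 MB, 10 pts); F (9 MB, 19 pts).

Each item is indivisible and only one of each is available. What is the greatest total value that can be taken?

40 pts

Check high-value combinations within 10 MB:
- C+D: size 4+6=10, value 16+24=40
- D+E: size 6+2=8, value 24+10=34
- A+C+E: size 4+4+2=10, value 4+16+10=30
Best: 40 pts.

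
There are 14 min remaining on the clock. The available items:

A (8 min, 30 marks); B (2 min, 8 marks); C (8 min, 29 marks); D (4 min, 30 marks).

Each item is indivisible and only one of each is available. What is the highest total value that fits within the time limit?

68 marks

This is a 0/1 knapsack; check combinations near the capacity.
- A+B+D: time 8+2+4=14, value 30+8+30=68
- B+C+D: time 2+8+4=14, value 8+29+30=67
- A+D: time 8+4=12, value 30+30=60
- C+D: time 8+4=12, value 29+30=59
- B+D: time 2+4=6, value 8+30=38
Best: 68 marks.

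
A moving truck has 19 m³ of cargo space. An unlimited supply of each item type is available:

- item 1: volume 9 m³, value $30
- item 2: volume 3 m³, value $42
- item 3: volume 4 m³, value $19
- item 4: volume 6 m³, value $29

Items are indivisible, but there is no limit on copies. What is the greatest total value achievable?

Best value-per-unit is item 2 at 42/3, and filling with it alone uses volume 6×3=18. No mix of the others beats 6×42 = 252.

$252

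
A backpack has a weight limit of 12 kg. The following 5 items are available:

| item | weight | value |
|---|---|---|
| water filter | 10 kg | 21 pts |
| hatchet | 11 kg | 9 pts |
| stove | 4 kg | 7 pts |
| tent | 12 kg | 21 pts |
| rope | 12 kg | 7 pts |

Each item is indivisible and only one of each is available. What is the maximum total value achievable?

This is a 0/1 knapsack; check combinations near the capacity.
- water filter: weight 10, value 21
- tent: weight 12, value 21
- hatchet: weight 11, value 9
Best: 21 pts.

21 pts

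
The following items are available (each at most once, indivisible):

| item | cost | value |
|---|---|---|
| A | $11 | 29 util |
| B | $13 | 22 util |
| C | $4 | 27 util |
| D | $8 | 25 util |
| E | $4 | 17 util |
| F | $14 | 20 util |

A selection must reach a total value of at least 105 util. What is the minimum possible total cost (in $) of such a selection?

40

Subsets with value ≥ 105, sorted by total cost:
- A+B+C+D+E: cost 40, value 120
- A+C+D+E+F: cost 41, value 118
- B+C+D+E+F: cost 43, value 111
- A+B+C+E+F: cost 46, value 115
Minimum cost: 40 $.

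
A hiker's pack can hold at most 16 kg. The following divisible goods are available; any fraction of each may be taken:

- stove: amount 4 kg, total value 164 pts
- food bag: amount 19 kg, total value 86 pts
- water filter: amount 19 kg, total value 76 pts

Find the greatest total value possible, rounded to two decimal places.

218.32

Take in order of value per unit:
- stove (164/4 per unit): all 4 → value 164, running total 164.00
- food bag (86/19 per unit): 12 of 19 → value 12×86/19 = 54.3158, running total 218.32
Total 218.32.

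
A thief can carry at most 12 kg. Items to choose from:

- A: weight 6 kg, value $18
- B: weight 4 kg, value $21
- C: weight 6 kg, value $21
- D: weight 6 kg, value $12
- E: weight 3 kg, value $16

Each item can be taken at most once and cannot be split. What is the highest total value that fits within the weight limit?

$42

This is a 0/1 knapsack; check combinations near the capacity.
- B+C: weight 4+6=10, value 21+21=42
- A+B: weight 6+4=10, value 18+21=39
- A+C: weight 6+6=12, value 18+21=39
- B+E: weight 4+3=7, value 21+16=37
Best: $42.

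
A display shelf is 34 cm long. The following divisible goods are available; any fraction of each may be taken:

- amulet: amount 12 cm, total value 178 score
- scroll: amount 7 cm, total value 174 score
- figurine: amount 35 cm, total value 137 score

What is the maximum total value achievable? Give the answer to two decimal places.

410.71

Take in order of value per unit:
- scroll (174/7 per unit): all 7 → value 174, running total 174.00
- amulet (178/12 per unit): all 12 → value 178, running total 352.00
- figurine (137/35 per unit): 15 of 35 → value 15×137/35 = 58.7143, running total 410.71
Total 410.71.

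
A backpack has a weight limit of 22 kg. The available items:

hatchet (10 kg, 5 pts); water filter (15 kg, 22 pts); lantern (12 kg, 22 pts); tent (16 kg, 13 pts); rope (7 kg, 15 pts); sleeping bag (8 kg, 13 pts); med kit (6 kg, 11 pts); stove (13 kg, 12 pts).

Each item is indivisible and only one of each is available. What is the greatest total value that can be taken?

Check high-value combinations within 22 kg:
- rope+sleeping bag+med kit: weight 7+8+6=21, value 15+13+11=39
- lantern+rope: weight 12+7=19, value 22+15=37
- water filter+rope: weight 15+7=22, value 22+15=37
Best: 39 pts.

39 pts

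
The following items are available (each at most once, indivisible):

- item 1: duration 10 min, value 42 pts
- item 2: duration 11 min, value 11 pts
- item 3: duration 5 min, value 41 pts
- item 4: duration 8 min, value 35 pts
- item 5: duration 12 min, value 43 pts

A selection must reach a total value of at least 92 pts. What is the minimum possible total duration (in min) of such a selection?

23

Subsets with value ≥ 92, sorted by total duration:
- item 1+item 3+item 4: duration 23, value 118
- item 3+item 4+item 5: duration 25, value 119
- item 1+item 2+item 3: duration 26, value 94
Minimum duration: 23 min.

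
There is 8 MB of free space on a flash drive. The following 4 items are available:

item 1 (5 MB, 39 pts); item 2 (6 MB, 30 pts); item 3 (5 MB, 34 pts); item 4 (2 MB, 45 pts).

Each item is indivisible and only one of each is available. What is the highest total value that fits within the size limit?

84 pts

Check high-value combinations within 8 MB:
- item 1+item 4: size 5+2=7, value 39+45=84
- item 3+item 4: size 5+2=7, value 34+45=79
- item 2+item 4: size 6+2=8, value 30+45=75
- item 4: size 2, value 45
- item 1: size 5, value 39
Best: 84 pts.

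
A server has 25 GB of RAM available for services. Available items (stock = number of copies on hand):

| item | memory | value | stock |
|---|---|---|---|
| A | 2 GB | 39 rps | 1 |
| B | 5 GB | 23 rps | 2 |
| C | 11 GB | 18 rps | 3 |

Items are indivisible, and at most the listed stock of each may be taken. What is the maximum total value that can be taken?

103 rps

Best selections within memory 25 and stock limits:
- 1×A + 2×B + 1×C: memory 23, value 103
- 1×A + 2×B: memory 12, value 85
- 1×A + 1×B + 1×C: memory 18, value 80
- 1×A + 2×C: memory 24, value 75
Best: 103 rps.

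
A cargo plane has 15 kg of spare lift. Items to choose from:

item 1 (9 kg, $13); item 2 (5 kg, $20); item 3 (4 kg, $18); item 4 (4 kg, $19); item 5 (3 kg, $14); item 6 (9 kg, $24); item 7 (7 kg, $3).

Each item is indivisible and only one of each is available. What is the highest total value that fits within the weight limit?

$57

Check high-value combinations within 15 kg:
- item 2+item 3+item 4: weight 5+4+4=13, value 20+18+19=57
- item 2+item 4+item 5: weight 5+4+3=12, value 20+19+14=53
- item 2+item 3+item 5: weight 5+4+3=12, value 20+18+14=52
- item 3+item 4+item 5: weight 4+4+3=11, value 18+19+14=51
Best: $57.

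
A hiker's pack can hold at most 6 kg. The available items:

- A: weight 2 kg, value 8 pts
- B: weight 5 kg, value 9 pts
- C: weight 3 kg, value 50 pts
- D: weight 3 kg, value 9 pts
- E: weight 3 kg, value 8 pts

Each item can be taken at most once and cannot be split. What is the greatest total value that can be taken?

Check high-value combinations within 6 kg:
- C+D: weight 3+3=6, value 50+9=59
- A+C: weight 2+3=5, value 8+50=58
- C+E: weight 3+3=6, value 50+8=58
- C: weight 3, value 50
- A+D: weight 2+3=5, value 8+9=17
Best: 59 pts.

59 pts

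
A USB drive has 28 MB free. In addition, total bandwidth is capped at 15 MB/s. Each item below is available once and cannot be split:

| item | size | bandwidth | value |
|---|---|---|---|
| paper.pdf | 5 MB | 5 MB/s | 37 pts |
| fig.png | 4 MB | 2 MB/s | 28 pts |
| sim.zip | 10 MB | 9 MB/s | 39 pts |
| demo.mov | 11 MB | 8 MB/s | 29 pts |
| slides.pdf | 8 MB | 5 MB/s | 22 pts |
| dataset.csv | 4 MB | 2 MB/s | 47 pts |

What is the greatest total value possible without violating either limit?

134 pts

Feasible sets respecting both limits:
- paper.pdf+fig.png+slides.pdf+dataset.csv: size 21, bandwidth 14, value 134
- fig.png+sim.zip+dataset.csv: size 18, bandwidth 13, value 114
- paper.pdf+demo.mov+dataset.csv: size 20, bandwidth 15, value 113
Best: 134 pts.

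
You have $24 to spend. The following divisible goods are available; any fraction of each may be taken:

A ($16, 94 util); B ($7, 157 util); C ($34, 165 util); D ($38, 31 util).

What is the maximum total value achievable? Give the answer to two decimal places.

255.85

Take in order of value per unit:
- B (157/7 per unit): all 7 → value 157, running total 157.00
- A (94/16 per unit): all 16 → value 94, running total 251.00
- C (165/34 per unit): 1 of 34 → value 1×165/34 = 4.8529, running total 255.85
Total 255.85.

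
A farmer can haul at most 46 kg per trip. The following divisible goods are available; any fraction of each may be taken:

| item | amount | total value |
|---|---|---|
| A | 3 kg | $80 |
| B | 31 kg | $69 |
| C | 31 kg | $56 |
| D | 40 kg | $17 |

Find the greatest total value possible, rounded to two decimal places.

Take in order of value per unit:
- A (80/3 per unit): all 3 → value 80, running total 80.00
- B (69/31 per unit): all 31 → value 69, running total 149.00
- C (56/31 per unit): 12 of 31 → value 12×56/31 = 21.6774, running total 170.68
Total 170.68.

170.68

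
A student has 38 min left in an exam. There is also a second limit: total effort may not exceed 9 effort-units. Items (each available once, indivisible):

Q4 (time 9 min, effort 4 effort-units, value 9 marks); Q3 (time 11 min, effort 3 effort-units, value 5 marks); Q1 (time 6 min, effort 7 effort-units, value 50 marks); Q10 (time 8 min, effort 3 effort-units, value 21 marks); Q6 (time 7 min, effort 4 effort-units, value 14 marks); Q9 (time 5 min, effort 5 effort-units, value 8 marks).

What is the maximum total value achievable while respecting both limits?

50 marks

Feasible sets respecting both limits:
- Q1: time 6, effort 7, value 50
- Q10+Q6: time 15, effort 7, value 35
- Q4+Q10: time 17, effort 7, value 30
Best: 50 marks.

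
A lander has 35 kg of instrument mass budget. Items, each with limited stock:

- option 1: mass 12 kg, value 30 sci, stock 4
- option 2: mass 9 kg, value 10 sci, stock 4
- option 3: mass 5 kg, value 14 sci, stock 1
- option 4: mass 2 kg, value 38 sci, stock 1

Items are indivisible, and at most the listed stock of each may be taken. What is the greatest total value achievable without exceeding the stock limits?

112 sci

Top feasible selections:
- 2×option 1 + 1×option 3 + 1×option 4: mass 31, value 112
- 2×option 1 + 1×option 2 + 1×option 4: mass 35, value 108
- 2×option 1 + 1×option 4: mass 26, value 98
Best: 112 sci.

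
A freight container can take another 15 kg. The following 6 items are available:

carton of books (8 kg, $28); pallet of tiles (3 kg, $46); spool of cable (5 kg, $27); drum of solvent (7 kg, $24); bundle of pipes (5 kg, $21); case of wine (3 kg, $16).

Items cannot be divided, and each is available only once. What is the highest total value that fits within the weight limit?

Check high-value combinations within 15 kg:
- pallet of tiles+spool of cable+drum of solvent: weight 3+5+7=15, value 46+27+24=97
- pallet of tiles+spool of cable+bundle of pipes: weight 3+5+5=13, value 46+27+21=94
- pallet of tiles+drum of solvent+bundle of pipes: weight 3+7+5=15, value 46+24+21=91
Best: $97.

$97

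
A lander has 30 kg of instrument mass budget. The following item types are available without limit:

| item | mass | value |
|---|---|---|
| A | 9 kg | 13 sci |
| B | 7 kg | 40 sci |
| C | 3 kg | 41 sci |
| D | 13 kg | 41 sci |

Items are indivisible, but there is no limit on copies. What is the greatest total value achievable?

410 sci

Best value-per-unit is C at 41/3, and filling with it alone uses mass 10×3=30. No mix of the others beats 10×41 = 410.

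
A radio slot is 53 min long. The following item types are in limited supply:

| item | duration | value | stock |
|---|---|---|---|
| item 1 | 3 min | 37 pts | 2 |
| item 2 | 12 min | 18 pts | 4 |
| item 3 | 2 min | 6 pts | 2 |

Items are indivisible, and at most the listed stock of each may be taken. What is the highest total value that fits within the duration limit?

140 pts

Top feasible selections:
- 2×item 1 + 3×item 2 + 2×item 3: duration 46, value 140
- 2×item 1 + 3×item 2 + 1×item 3: duration 44, value 134
- 2×item 1 + 3×item 2: duration 42, value 128
- 2×item 1 + 2×item 2 + 2×item 3: duration 34, value 122
Best: 140 pts.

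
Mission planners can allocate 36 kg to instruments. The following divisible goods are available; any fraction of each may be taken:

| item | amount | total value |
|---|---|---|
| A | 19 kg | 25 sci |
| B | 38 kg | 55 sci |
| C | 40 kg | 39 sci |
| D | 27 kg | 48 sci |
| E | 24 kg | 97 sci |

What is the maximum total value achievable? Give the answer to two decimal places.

Take in order of value per unit:
- E (97/24 per unit): all 24 → value 97, running total 97.00
- D (48/27 per unit): 12 of 27 → value 12×48/27 = 21.3333, running total 118.33
Total 118.33.

118.33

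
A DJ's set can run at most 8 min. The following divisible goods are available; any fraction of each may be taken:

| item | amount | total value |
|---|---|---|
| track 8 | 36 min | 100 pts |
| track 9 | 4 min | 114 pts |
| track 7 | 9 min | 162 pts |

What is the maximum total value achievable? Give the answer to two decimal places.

186.00

Take in order of value per unit:
- track 9 (114/4 per unit): all 4 → value 114, running total 114.00
- track 7 (162/9 per unit): 4 of 9 → value 4×162/9 = 72.0000, running total 186.00
Total 186.00.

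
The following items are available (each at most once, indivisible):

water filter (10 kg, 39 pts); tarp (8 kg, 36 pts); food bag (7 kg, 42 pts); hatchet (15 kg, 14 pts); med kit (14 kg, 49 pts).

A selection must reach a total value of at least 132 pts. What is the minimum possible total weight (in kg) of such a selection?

39

Subsets with value ≥ 132, sorted by total weight:
- water filter+tarp+food bag+med kit: weight 39, value 166
- tarp+food bag+hatchet+med kit: weight 44, value 141
Minimum weight: 39 kg.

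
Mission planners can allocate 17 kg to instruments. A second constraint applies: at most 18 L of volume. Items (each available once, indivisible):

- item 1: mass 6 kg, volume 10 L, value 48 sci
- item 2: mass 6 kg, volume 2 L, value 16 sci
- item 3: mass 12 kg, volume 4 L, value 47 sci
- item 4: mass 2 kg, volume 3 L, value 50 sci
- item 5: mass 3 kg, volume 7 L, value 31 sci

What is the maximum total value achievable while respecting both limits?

Feasible sets respecting both limits:
- item 3+item 4+item 5: mass 17, volume 14, value 128
- item 1+item 2+item 4: mass 14, volume 15, value 114
- item 1+item 4: mass 8, volume 13, value 98
Best: 128 sci.

128 sci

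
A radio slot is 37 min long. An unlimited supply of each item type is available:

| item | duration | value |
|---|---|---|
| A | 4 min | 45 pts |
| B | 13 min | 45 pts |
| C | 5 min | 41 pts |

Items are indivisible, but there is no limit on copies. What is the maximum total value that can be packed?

405 pts

Best value-per-unit is A at 45/4, and filling with it alone uses duration 9×4=36. No mix of the others beats 9×45 = 405.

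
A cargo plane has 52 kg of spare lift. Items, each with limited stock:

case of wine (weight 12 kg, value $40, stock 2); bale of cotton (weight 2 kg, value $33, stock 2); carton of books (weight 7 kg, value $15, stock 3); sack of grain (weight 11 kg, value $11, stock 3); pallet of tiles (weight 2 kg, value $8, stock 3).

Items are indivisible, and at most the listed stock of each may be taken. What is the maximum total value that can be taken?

Best selections within weight 52 and stock limits:
- 2×case of wine + 2×bale of cotton + 2×carton of books + 3×pallet of tiles: weight 48, value 200
- 2×case of wine + 2×bale of cotton + 3×carton of books + 1×pallet of tiles: weight 51, value 199
- 2×case of wine + 2×bale of cotton + 1×carton of books + 1×sack of grain + 3×pallet of tiles: weight 52, value 196
Best: $200.

$200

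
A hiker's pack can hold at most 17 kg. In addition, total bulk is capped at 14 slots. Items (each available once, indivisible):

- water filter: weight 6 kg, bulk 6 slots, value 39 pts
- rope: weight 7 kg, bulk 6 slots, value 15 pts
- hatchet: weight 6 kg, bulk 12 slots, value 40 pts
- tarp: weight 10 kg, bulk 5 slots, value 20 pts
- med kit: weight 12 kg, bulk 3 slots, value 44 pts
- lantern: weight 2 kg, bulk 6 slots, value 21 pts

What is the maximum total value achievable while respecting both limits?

65 pts

Feasible sets respecting both limits:
- med kit+lantern: weight 14, bulk 9, value 65
- water filter+lantern: weight 8, bulk 12, value 60
- water filter+tarp: weight 16, bulk 11, value 59
Best: 65 pts.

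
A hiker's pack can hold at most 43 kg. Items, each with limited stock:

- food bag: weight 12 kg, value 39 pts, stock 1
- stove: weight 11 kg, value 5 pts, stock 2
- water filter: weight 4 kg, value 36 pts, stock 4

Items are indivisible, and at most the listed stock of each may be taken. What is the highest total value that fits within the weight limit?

188 pts

Top feasible selections:
- 1×food bag + 1×stove + 4×water filter: weight 39, value 188
- 1×food bag + 4×water filter: weight 28, value 183
Best: 188 pts.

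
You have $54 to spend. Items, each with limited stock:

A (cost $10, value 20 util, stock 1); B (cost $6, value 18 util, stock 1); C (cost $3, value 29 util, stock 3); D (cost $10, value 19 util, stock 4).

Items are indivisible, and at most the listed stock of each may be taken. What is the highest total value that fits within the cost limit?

164 util

Best selections within cost 54 and stock limits:
- 1×A + 3×C + 3×D: cost 49, value 164
- 1×A + 1×B + 3×C + 2×D: cost 45, value 163
- 3×C + 4×D: cost 49, value 163
- 1×B + 3×C + 3×D: cost 45, value 162
Best: 164 util.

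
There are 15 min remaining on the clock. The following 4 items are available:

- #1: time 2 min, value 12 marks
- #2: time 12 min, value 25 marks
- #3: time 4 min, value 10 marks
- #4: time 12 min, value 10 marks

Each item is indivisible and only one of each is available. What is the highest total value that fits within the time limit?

Check high-value combinations within 15 min:
- #1+#2: time 2+12=14, value 12+25=37
- #2: time 12, value 25
- #1+#3: time 2+4=6, value 12+10=22
- #1+#4: time 2+12=14, value 12+10=22
Best: 37 marks.

37 marks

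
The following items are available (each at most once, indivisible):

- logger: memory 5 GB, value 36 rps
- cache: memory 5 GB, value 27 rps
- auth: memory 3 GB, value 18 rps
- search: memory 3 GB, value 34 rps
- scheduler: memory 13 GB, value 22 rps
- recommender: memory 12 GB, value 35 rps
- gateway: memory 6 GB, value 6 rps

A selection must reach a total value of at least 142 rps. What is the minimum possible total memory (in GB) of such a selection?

Subsets with value ≥ 142, sorted by total memory:
- logger+cache+auth+search+recommender: memory 28, value 150
- logger+cache+auth+search+recommender+gateway: memory 34, value 156
- logger+cache+auth+search+scheduler+gateway: memory 35, value 143
Minimum memory: 28 GB.

28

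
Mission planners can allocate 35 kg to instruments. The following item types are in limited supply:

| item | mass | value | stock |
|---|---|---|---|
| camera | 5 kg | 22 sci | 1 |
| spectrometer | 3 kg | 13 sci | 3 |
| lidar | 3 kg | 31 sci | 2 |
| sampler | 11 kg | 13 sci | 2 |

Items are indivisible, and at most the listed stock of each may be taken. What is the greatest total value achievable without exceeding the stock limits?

Best selections within mass 35 and stock limits:
- 1×camera + 3×spectrometer + 2×lidar + 1×sampler: mass 31, value 136
- 1×camera + 3×spectrometer + 2×lidar: mass 20, value 123
Best: 136 sci.

136 sci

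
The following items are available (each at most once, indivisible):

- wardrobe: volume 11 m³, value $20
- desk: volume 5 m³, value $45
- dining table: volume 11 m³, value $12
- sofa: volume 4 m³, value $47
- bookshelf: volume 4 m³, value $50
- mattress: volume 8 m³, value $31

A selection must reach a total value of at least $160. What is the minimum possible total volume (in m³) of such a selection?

21

Subsets with value ≥ 160, sorted by total volume:
- desk+sofa+bookshelf+mattress: volume 21, value 173
- wardrobe+desk+sofa+bookshelf: volume 24, value 162
- wardrobe+desk+sofa+bookshelf+mattress: volume 32, value 193
Minimum volume: 21 m³.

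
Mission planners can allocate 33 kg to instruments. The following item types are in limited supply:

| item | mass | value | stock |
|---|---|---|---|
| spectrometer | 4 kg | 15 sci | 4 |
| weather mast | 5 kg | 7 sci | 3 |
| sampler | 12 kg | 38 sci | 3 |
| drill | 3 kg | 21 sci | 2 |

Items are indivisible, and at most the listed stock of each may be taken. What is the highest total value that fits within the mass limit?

125 sci

Best selections within mass 33 and stock limits:
- 3×spectrometer + 1×sampler + 2×drill: mass 30, value 125
- 4×spectrometer + 1×sampler + 1×drill: mass 31, value 119
- 2×sampler + 2×drill: mass 30, value 118
- 2×spectrometer + 1×weather mast + 1×sampler + 2×drill: mass 31, value 117
Best: 125 sci.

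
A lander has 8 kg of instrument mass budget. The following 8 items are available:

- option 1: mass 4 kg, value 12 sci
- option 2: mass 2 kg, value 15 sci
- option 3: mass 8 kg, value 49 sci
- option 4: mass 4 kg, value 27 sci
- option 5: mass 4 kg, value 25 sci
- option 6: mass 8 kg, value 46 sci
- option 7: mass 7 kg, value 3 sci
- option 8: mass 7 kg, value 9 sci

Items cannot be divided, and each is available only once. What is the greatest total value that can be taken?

52 sci

Check high-value combinations within 8 kg:
- option 4+option 5: mass 4+4=8, value 27+25=52
- option 3: mass 8, value 49
- option 6: mass 8, value 46
Best: 52 sci.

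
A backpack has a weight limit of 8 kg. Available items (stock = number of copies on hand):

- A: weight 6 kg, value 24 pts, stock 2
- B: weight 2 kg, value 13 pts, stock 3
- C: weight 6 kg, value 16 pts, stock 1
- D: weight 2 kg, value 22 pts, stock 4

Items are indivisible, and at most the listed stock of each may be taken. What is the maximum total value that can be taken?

88 pts

Best selections within weight 8 and stock limits:
- 4×D: weight 8, value 88
- 1×B + 3×D: weight 8, value 79
Best: 88 pts.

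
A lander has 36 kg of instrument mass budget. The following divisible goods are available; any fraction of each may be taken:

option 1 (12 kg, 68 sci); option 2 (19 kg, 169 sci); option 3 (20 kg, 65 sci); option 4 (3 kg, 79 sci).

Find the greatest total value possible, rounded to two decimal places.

Take in order of value per unit:
- option 4 (79/3 per unit): all 3 → value 79, running total 79.00
- option 2 (169/19 per unit): all 19 → value 169, running total 248.00
- option 1 (68/12 per unit): all 12 → value 68, running total 316.00
- option 3 (65/20 per unit): 2 of 20 → value 2×65/20 = 6.5000, running total 322.50
Total 322.50.

322.50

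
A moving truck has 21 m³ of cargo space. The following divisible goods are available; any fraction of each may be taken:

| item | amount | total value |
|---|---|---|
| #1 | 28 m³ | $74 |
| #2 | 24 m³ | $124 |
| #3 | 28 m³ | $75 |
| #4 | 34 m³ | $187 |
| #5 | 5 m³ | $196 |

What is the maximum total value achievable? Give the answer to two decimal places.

Take in order of value per unit:
- #5 (196/5 per unit): all 5 → value 196, running total 196.00
- #4 (187/34 per unit): 16 of 34 → value 16×187/34 = 88.0000, running total 284.00
Total 284.00.

284.00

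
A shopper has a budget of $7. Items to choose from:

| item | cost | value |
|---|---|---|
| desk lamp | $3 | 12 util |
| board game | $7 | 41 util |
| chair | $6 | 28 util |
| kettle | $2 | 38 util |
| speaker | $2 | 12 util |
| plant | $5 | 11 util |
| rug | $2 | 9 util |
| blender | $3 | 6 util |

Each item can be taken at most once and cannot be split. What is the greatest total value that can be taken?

62 util

Check high-value combinations within $7:
- desk lamp+kettle+speaker: cost 3+2+2=7, value 12+38+12=62
- kettle+speaker+rug: cost 2+2+2=6, value 38+12+9=59
- desk lamp+kettle+rug: cost 3+2+2=7, value 12+38+9=59
Best: 62 util.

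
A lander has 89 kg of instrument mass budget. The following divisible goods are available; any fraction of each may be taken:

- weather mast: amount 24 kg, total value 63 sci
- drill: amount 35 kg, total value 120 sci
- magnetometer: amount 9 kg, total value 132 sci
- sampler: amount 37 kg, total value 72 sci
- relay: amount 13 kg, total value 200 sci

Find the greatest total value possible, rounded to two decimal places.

Take in order of value per unit:
- relay (200/13 per unit): all 13 → value 200, running total 200.00
- magnetometer (132/9 per unit): all 9 → value 132, running total 332.00
- drill (120/35 per unit): all 35 → value 120, running total 452.00
- weather mast (63/24 per unit): all 24 → value 63, running total 515.00
- sampler (72/37 per unit): 8 of 37 → value 8×72/37 = 15.5676, running total 530.57
Total 530.57.

530.57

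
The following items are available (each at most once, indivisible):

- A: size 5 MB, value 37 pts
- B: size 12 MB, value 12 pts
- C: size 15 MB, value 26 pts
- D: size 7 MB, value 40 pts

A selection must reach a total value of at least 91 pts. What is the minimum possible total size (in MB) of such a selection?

27

Subsets with value ≥ 91, sorted by total size:
- A+C+D: size 27, value 103
- A+B+C+D: size 39, value 115
Minimum size: 27 MB.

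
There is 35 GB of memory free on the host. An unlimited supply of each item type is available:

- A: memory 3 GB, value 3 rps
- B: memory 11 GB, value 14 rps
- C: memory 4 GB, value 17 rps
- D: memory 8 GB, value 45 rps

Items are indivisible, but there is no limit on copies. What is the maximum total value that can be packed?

Best value-per-unit is D at 45/8; filling with it alone gives 4×45 = 180.
Optimal mix: 1×A + 4×D → memory 35, value 183.

183 rps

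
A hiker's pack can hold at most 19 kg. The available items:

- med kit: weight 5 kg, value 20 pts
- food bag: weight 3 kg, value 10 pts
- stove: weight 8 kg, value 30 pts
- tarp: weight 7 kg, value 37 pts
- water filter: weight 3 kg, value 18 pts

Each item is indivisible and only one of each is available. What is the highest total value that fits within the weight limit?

This is a 0/1 knapsack; check combinations near the capacity.
- med kit+food bag+tarp+water filter: weight 5+3+7+3=18, value 20+10+37+18=85
- stove+tarp+water filter: weight 8+7+3=18, value 30+37+18=85
- med kit+food bag+stove+water filter: weight 5+3+8+3=19, value 20+10+30+18=78
- food bag+stove+tarp: weight 3+8+7=18, value 10+30+37=77
- med kit+tarp+water filter: weight 5+7+3=15, value 20+37+18=75
Best: 85 pts.

85 pts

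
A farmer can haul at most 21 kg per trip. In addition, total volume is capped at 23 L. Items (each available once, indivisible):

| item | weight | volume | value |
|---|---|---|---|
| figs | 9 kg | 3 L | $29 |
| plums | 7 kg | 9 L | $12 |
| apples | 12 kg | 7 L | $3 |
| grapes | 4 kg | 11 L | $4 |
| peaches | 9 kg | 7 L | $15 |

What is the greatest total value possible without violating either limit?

$45

Feasible sets respecting both limits:
- figs+plums+grapes: weight 20, volume 23, value 45
- figs+peaches: weight 18, volume 10, value 44
- figs+plums: weight 16, volume 12, value 41
Best: $45.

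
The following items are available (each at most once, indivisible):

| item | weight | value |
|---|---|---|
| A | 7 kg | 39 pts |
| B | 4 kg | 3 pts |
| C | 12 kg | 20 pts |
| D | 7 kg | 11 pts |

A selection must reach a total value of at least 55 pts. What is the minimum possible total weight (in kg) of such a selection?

Subsets with value ≥ 55, sorted by total weight:
- A+C: weight 19, value 59
- A+B+C: weight 23, value 62
- A+C+D: weight 26, value 70
Minimum weight: 19 kg.

19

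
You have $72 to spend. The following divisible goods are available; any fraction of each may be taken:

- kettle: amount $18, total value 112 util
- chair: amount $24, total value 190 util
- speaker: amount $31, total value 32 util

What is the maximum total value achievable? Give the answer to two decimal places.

332.97

Take in order of value per unit:
- chair (190/24 per unit): all 24 → value 190, running total 190.00
- kettle (112/18 per unit): all 18 → value 112, running total 302.00
- speaker (32/31 per unit): 30 of 31 → value 30×32/31 = 30.9677, running total 332.97
Total 332.97.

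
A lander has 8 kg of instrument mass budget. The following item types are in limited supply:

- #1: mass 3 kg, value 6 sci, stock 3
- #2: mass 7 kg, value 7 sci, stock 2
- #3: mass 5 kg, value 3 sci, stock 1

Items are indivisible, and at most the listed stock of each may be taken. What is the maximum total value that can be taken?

Top feasible selections:
- 2×#1: mass 6, value 12
- 1×#1 + 1×#3: mass 8, value 9
- 1×#2: mass 7, value 7
- 1×#1: mass 3, value 6
Best: 12 sci.

12 sci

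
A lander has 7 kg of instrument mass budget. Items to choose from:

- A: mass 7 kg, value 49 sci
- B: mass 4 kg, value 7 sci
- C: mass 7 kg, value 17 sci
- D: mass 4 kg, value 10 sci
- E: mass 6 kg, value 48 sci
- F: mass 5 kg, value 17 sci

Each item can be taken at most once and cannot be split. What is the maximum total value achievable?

49 sci

Check high-value combinations within 7 kg:
- A: mass 7, value 49
- E: mass 6, value 48
- F: mass 5, value 17
Best: 49 sci.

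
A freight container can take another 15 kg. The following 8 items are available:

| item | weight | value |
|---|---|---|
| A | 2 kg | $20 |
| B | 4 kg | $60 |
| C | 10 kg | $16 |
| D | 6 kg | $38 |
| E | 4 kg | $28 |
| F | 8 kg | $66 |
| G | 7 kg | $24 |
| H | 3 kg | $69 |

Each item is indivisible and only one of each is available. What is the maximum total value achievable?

$195

Check high-value combinations within 15 kg:
- B+F+H: weight 4+8+3=15, value 60+66+69=195
- A+B+D+H: weight 2+4+6+3=15, value 20+60+38+69=187
- A+B+E+H: weight 2+4+4+3=13, value 20+60+28+69=177
Best: $195.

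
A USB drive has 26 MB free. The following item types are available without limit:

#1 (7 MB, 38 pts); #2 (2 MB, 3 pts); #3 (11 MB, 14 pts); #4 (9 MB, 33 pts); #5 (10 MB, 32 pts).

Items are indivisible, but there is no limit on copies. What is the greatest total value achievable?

120 pts

Best value-per-unit is #1 at 38/7; filling with it alone gives 3×38 = 114.
Optimal mix: 3×#1 + 2×#2 → size 25, value 120.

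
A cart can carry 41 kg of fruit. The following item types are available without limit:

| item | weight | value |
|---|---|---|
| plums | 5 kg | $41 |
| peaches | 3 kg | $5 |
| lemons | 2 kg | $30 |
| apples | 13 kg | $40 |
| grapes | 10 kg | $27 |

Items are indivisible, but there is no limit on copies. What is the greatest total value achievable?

Best value-per-unit is lemons at 30/2, and filling with it alone uses weight 20×2=40. No mix of the others beats 20×30 = 600.

$600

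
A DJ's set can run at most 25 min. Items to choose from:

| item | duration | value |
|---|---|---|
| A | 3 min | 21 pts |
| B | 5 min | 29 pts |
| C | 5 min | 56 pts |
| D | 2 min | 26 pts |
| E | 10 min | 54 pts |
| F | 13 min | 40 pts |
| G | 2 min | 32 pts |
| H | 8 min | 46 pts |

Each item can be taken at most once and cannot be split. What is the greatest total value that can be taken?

210 pts

Check high-value combinations within 25 min:
- A+B+C+D+G+H: duration 3+5+5+2+2+8=25, value 21+29+56+26+32+46=210
- B+C+D+E+G: duration 5+5+2+10+2=24, value 29+56+26+54+32=197
- A+B+C+E+G: duration 3+5+5+10+2=25, value 21+29+56+54+32=192
- A+C+D+E+G: duration 3+5+2+10+2=22, value 21+56+26+54+32=189
Best: 210 pts.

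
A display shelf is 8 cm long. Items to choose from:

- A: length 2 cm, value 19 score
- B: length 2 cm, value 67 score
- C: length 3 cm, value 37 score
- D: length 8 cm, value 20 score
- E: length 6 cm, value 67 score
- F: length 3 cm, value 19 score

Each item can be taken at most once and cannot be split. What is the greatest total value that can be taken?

This is a 0/1 knapsack; check combinations near the capacity.
- B+E: length 2+6=8, value 67+67=134
- A+B+C: length 2+2+3=7, value 19+67+37=123
- B+C+F: length 2+3+3=8, value 67+37+19=123
- A+B+F: length 2+2+3=7, value 19+67+19=105
Best: 134 score.

134 score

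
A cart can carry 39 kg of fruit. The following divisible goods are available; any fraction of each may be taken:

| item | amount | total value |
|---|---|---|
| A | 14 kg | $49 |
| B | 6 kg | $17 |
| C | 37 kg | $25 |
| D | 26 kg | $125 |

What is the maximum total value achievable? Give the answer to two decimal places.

Take in order of value per unit:
- D (125/26 per unit): all 26 → value 125, running total 125.00
- A (49/14 per unit): 13 of 14 → value 13×49/14 = 45.5000, running total 170.50
Total 170.50.

170.50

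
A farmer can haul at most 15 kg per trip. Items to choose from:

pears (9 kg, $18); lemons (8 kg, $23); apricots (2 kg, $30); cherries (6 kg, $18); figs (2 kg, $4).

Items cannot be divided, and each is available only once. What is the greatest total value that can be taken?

$57

This is a 0/1 knapsack; check combinations near the capacity.
- lemons+apricots+figs: weight 8+2+2=12, value 23+30+4=57
- lemons+apricots: weight 8+2=10, value 23+30=53
- apricots+cherries+figs: weight 2+6+2=10, value 30+18+4=52
- pears+apricots+figs: weight 9+2+2=13, value 18+30+4=52
Best: $57.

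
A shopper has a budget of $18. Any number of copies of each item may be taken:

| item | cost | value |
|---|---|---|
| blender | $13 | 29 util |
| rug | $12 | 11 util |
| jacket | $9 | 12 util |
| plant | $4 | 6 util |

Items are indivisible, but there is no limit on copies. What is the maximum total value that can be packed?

35 util

Best value-per-unit is blender at 29/13; filling with it alone gives 1×29 = 29.
Optimal mix: 1×blender + 1×plant → cost 17, value 35.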